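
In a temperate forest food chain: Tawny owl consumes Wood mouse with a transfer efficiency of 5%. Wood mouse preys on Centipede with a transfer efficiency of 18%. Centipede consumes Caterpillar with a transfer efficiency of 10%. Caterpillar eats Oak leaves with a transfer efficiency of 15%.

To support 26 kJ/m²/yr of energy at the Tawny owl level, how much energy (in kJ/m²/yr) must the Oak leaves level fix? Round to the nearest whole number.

192593 kJ/m²/yr

Cumulative transfer efficiency: 0.15 × 0.1 × 0.18 × 0.05 = 0.000135
Oak leaves energy = 26 / 0.000135 = 192593 kJ/m²/yr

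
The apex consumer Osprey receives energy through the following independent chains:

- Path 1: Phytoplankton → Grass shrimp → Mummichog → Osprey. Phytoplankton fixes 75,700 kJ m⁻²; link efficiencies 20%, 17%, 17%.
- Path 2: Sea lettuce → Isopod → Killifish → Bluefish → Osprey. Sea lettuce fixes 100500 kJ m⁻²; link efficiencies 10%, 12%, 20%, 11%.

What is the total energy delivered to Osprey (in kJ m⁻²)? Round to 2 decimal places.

Path 1: 75700 × 0.2 × 0.17 × 0.17 = 437.546 kJ m⁻²
Path 2: 100500 × 0.1 × 0.12 × 0.2 × 0.11 = 26.532 kJ m⁻²
Total at Osprey: 437.546 + 26.532 = 464.078 kJ m⁻²

464.08 kJ m⁻²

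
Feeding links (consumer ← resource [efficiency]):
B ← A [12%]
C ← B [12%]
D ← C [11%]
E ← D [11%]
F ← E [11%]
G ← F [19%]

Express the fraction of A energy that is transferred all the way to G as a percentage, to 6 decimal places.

Product of link efficiencies: 0.12 × 0.12 × 0.11 × 0.11 × 0.11 × 0.19 = 0.000003641616
As a percentage: 0.000003641616 × 100 = 0.000364%

0.000364%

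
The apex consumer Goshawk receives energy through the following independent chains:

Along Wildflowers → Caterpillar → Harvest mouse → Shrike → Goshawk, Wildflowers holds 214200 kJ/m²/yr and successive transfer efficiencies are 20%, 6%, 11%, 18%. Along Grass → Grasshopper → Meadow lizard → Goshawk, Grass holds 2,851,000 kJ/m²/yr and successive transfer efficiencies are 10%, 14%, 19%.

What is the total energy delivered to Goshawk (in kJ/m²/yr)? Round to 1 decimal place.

7634.6 kJ/m²/yr

Via Wildflowers: 214200 × 0.2 × 0.06 × 0.11 × 0.18 = 50.89392 kJ/m²/yr
Via Grass: 2851000 × 0.1 × 0.14 × 0.19 = 7583.66 kJ/m²/yr
Total at Goshawk: 50.89392 + 7583.66 = 7634.55392 kJ/m²/yr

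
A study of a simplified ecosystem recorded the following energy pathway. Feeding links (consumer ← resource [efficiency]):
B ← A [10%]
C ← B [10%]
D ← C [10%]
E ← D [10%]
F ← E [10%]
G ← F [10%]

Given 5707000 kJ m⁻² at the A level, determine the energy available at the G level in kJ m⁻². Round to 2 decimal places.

5.71 kJ m⁻²

B: 5707000 × 0.1 = 570700 kJ m⁻²
C: 570700 × 0.1 = 57070 kJ m⁻²
D: 57070 × 0.1 = 5707 kJ m⁻²
E: 5707 × 0.1 = 570.7 kJ m⁻²
F: 570.7 × 0.1 = 57.07 kJ m⁻²
G: 57.07 × 0.1 = 5.707 kJ m⁻²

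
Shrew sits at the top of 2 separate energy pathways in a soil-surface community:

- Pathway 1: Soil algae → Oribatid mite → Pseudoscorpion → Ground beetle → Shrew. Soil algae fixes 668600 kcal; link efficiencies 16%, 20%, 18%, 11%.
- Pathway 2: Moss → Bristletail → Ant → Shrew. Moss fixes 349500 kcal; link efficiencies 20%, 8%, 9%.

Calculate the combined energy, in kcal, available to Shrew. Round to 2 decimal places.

Pathway 1: 668600 × 0.16 × 0.2 × 0.18 × 0.11 = 423.62496 kcal
Pathway 2: 349500 × 0.2 × 0.08 × 0.09 = 503.28 kcal
Total at Shrew: 423.62496 + 503.28 = 926.90496 kcal

926.90 kcal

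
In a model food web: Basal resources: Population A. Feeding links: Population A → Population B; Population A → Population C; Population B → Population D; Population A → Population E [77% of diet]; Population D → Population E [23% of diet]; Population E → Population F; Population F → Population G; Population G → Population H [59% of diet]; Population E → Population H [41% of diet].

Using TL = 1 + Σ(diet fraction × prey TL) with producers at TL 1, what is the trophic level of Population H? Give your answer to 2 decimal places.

Population B: 1 + 1 = 2
Population C: 1 + 1 = 2
Population D: 1 + 2 = 3
Population E: 1 + (0.77×1 + 0.23×3) = 2.46
Population F: 1 + 2.46 = 3.46
Population G: 1 + 3.46 = 4.46
Population H: 1 + (0.59×4.46 + 0.41×2.46) = 4.64

4.64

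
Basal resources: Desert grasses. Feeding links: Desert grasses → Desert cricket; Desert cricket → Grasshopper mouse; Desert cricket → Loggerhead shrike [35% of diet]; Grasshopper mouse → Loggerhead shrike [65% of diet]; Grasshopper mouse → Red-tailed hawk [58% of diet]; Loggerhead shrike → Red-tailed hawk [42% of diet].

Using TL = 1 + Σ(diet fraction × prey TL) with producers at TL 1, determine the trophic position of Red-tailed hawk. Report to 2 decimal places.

4.27

Desert cricket: 1 + 1 = 2
Grasshopper mouse: 1 + 2 = 3
Loggerhead shrike: 1 + (0.35×2 + 0.65×3) = 3.65
Red-tailed hawk: 1 + (0.58×3 + 0.42×3.65) = 4.273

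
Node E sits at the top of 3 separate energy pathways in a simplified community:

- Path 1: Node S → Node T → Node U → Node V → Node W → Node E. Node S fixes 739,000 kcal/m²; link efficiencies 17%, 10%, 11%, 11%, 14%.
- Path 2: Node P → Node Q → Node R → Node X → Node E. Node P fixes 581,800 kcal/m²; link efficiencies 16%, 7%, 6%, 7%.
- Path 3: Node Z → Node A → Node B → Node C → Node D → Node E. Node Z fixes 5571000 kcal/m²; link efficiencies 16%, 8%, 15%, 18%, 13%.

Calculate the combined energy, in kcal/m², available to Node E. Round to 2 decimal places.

Path 1: 739000 × 0.17 × 0.1 × 0.11 × 0.11 × 0.14 = 21.281722 kcal/m²
Path 2: 581800 × 0.16 × 0.07 × 0.06 × 0.07 = 27.367872 kcal/m²
Path 3: 5571000 × 0.16 × 0.08 × 0.15 × 0.18 × 0.13 = 250.293888 kcal/m²
Total at Node E: 21.281722 + 27.367872 + 250.293888 = 298.943482 kcal/m²

298.94 kcal/m²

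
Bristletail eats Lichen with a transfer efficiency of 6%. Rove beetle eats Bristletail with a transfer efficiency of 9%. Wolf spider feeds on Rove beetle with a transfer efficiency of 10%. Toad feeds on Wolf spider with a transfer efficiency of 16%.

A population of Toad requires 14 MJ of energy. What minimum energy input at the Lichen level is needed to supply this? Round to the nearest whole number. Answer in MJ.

Cumulative transfer efficiency: 0.06 × 0.09 × 0.1 × 0.16 = 0.0000864
Lichen energy = 14 / 0.0000864 = 162037 MJ

162037 MJ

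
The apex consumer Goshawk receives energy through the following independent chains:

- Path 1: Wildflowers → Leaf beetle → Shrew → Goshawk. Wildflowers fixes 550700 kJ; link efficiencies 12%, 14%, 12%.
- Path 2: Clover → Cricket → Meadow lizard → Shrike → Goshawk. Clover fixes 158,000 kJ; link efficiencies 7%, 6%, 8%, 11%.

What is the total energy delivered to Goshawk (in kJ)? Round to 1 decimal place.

Path 1: 550700 × 0.12 × 0.14 × 0.12 = 1110.2112 kJ
Path 2: 158000 × 0.07 × 0.06 × 0.08 × 0.11 = 5.83968 kJ
Total at Goshawk: 1110.2112 + 5.83968 = 1116.05088 kJ

1116.1 kJ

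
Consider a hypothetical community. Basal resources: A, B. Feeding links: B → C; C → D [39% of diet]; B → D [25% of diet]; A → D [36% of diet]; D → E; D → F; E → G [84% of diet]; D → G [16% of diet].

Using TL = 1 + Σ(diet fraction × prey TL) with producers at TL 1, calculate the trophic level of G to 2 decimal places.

C: 1 + 1 = 2
D: 1 + (0.39×2 + 0.25×1 + 0.36×1) = 2.39
E: 1 + 2.39 = 3.39
F: 1 + 2.39 = 3.39
G: 1 + (0.84×3.39 + 0.16×2.39) = 4.23

4.23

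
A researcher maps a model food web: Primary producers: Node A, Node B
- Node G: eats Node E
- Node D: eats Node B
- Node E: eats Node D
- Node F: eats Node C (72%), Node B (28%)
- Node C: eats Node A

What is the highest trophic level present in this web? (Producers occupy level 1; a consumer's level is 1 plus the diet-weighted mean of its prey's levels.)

4

Node C: 1 + 1 = 2
Node D: 1 + 1 = 2
Node E: 1 + 2 = 3
Node F: 1 + (0.72×2 + 0.28×1) = 2.72
Node G: 1 + 3 = 4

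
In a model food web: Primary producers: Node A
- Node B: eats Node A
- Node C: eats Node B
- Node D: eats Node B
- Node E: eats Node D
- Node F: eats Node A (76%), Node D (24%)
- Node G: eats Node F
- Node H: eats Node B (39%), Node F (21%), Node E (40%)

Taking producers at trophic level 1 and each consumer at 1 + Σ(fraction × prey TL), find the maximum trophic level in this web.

4

Node B: 1 + 1 = 2
Node C: 1 + 2 = 3
Node D: 1 + 2 = 3
Node E: 1 + 3 = 4
Node F: 1 + (0.76×1 + 0.24×3) = 2.48
Node G: 1 + 2.48 = 3.48
Node H: 1 + (0.39×2 + 0.21×2.48 + 0.4×4) = 3.9008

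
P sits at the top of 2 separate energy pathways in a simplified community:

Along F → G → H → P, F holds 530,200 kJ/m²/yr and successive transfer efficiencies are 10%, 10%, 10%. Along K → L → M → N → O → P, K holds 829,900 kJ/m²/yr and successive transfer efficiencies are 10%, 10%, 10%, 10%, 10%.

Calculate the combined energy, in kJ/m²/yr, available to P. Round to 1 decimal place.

Via F: 530200 × 0.1 × 0.1 × 0.1 = 530.2 kJ/m²/yr
Via K: 829900 × 0.1 × 0.1 × 0.1 × 0.1 × 0.1 = 8.299 kJ/m²/yr
Total at P: 530.2 + 8.299 = 538.499 kJ/m²/yr

538.5 kJ/m²/yr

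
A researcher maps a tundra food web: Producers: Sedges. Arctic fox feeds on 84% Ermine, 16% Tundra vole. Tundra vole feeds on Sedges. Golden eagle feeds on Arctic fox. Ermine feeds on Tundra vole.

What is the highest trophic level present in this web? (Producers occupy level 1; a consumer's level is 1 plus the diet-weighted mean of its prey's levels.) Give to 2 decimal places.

Tundra vole: 1 + 1 = 2
Ermine: 1 + 2 = 3
Arctic fox: 1 + (0.84×3 + 0.16×2) = 3.84
Golden eagle: 1 + 3.84 = 4.84

4.84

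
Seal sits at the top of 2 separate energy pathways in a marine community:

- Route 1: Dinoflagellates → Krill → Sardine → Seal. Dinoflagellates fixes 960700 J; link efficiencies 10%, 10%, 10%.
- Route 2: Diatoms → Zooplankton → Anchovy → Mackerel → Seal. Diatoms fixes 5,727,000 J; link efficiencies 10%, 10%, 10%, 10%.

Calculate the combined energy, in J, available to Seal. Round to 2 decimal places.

1533.40 J

Route 1: 960700 × 0.1 × 0.1 × 0.1 = 960.7 J
Route 2: 5727000 × 0.1 × 0.1 × 0.1 × 0.1 = 572.7 J
Total at Seal: 960.7 + 572.7 = 1533.4 J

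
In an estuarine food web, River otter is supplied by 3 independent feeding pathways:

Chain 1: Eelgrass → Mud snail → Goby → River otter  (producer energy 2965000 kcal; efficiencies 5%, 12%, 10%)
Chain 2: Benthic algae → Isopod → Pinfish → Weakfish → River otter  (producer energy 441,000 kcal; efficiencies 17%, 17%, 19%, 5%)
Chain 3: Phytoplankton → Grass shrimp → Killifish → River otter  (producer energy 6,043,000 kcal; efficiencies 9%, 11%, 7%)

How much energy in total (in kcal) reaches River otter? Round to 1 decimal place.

Chain 1: 2965000 × 0.05 × 0.12 × 0.1 = 1779 kcal
Chain 2: 441000 × 0.17 × 0.17 × 0.19 × 0.05 = 121.07655 kcal
Chain 3: 6043000 × 0.09 × 0.11 × 0.07 = 4187.799 kcal
Total at River otter: 1779 + 121.07655 + 4187.799 = 6087.87555 kcal

6087.9 kcal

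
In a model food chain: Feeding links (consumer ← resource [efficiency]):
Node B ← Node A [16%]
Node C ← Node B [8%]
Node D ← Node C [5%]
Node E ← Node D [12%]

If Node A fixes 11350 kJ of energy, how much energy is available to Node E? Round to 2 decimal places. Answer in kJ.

Node B: 11350 × 0.16 = 1816 kJ
Node C: 1816 × 0.08 = 145.28 kJ
Node D: 145.28 × 0.05 = 7.264 kJ
Node E: 7.264 × 0.12 = 0.87168 kJ

0.87 kJ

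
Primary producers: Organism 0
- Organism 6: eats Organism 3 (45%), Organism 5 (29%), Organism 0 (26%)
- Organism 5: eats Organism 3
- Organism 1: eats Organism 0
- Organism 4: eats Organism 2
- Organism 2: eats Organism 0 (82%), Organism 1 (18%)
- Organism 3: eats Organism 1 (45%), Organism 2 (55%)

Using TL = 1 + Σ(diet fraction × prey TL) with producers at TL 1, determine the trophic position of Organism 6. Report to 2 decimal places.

3.84

Organism 1: 1 + 1 = 2
Organism 2: 1 + (0.82×1 + 0.18×2) = 2.18
Organism 3: 1 + (0.45×2 + 0.55×2.18) = 3.099
Organism 4: 1 + 2.18 = 3.18
Organism 5: 1 + 3.099 = 4.099
Organism 6: 1 + (0.45×3.099 + 0.29×4.099 + 0.26×1) = 3.84326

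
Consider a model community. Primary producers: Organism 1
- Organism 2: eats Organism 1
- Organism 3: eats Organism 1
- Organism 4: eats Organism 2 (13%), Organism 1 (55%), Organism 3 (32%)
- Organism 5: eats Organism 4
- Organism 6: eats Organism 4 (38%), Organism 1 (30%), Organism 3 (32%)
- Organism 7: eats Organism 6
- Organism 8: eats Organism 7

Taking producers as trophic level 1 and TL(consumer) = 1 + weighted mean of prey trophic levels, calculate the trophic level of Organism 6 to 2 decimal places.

2.87

Organism 2: 1 + 1 = 2
Organism 3: 1 + 1 = 2
Organism 4: 1 + (0.13×2 + 0.55×1 + 0.32×2) = 2.45
Organism 5: 1 + 2.45 = 3.45
Organism 6: 1 + (0.38×2.45 + 0.3×1 + 0.32×2) = 2.871
Organism 7: 1 + 2.871 = 3.871
Organism 8: 1 + 3.871 = 4.871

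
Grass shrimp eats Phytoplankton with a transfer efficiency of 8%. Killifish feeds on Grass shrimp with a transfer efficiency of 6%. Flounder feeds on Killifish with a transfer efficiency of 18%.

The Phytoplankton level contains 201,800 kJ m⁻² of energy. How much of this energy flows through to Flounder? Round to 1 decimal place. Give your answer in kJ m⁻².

Grass shrimp: 201800 × 0.08 = 16144 kJ m⁻²
Killifish: 16144 × 0.06 = 968.64 kJ m⁻²
Flounder: 968.64 × 0.18 = 174.3552 kJ m⁻²

174.4 kJ m⁻²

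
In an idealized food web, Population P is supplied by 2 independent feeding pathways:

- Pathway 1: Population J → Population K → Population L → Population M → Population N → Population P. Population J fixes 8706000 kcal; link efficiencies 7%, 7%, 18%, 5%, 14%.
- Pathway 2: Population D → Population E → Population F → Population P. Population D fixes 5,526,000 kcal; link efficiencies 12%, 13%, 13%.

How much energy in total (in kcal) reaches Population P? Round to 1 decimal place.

11260.5 kcal

Pathway 1: 8706000 × 0.07 × 0.07 × 0.18 × 0.05 × 0.14 = 53.750844 kcal
Pathway 2: 5526000 × 0.12 × 0.13 × 0.13 = 11206.728 kcal
Total at Population P: 53.750844 + 11206.728 = 11260.478844 kcal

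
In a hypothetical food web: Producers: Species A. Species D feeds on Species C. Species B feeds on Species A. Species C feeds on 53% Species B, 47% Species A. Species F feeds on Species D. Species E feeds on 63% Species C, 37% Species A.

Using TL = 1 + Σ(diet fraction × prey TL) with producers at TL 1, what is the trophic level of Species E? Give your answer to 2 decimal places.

2.96

Species B: 1 + 1 = 2
Species C: 1 + (0.53×2 + 0.47×1) = 2.53
Species D: 1 + 2.53 = 3.53
Species E: 1 + (0.63×2.53 + 0.37×1) = 2.9639
Species F: 1 + 3.53 = 4.53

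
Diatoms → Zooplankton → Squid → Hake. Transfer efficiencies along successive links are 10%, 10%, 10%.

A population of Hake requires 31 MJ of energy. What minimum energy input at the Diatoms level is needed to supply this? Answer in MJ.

31000 MJ

Cumulative transfer efficiency: 0.1 × 0.1 × 0.1 = 0.001
Diatoms energy = 31 / 0.001 = 31000 MJ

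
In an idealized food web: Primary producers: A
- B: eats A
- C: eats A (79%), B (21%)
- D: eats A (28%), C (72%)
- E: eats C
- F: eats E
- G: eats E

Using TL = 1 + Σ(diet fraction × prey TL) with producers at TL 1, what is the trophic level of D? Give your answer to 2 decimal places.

2.87

B: 1 + 1 = 2
C: 1 + (0.79×1 + 0.21×2) = 2.21
D: 1 + (0.28×1 + 0.72×2.21) = 2.8712
E: 1 + 2.21 = 3.21
F: 1 + 3.21 = 4.21
G: 1 + 3.21 = 4.21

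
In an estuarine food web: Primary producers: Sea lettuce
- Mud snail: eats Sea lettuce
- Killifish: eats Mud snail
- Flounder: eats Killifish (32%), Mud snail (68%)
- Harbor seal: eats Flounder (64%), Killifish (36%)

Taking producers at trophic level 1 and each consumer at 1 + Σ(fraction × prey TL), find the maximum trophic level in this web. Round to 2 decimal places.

Mud snail: 1 + 1 = 2
Killifish: 1 + 2 = 3
Flounder: 1 + (0.32×3 + 0.68×2) = 3.32
Harbor seal: 1 + (0.64×3.32 + 0.36×3) = 4.2048

4.20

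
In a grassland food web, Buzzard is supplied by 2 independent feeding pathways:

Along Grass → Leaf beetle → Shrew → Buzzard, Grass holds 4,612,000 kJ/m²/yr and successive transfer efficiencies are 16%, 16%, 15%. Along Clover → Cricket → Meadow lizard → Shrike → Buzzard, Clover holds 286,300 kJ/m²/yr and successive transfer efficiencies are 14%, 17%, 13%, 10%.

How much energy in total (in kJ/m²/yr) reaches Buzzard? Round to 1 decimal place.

17798.7 kJ/m²/yr

Via Grass: 4612000 × 0.16 × 0.16 × 0.15 = 17710.08 kJ/m²/yr
Via Clover: 286300 × 0.14 × 0.17 × 0.13 × 0.1 = 88.58122 kJ/m²/yr
Total at Buzzard: 17710.08 + 88.58122 = 17798.66122 kJ/m²/yr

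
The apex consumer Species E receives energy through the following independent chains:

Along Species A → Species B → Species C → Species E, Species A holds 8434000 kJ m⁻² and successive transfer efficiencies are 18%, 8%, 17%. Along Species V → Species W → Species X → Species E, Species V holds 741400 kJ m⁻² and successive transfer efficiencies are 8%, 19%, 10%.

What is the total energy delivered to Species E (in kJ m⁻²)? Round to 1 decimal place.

21773.4 kJ m⁻²

Via Species A: 8434000 × 0.18 × 0.08 × 0.17 = 20646.432 kJ m⁻²
Via Species V: 741400 × 0.08 × 0.19 × 0.1 = 1126.928 kJ m⁻²
Total at Species E: 20646.432 + 1126.928 = 21773.36 kJ m⁻²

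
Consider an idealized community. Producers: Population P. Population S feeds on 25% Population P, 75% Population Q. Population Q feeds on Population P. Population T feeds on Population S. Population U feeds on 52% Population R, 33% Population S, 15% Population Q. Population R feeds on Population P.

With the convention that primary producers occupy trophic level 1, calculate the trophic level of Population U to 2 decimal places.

3.25

Population Q: 1 + 1 = 2
Population R: 1 + 1 = 2
Population S: 1 + (0.25×1 + 0.75×2) = 2.75
Population T: 1 + 2.75 = 3.75
Population U: 1 + (0.52×2 + 0.33×2.75 + 0.15×2) = 3.2475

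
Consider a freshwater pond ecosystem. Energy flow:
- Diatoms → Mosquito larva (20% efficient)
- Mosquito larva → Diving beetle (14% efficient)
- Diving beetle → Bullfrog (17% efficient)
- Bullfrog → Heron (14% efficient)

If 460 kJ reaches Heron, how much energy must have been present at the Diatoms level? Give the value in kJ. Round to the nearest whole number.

690276 kJ

Cumulative transfer efficiency: 0.2 × 0.14 × 0.17 × 0.14 = 0.0006664
Diatoms energy = 460 / 0.0006664 = 690276 kJ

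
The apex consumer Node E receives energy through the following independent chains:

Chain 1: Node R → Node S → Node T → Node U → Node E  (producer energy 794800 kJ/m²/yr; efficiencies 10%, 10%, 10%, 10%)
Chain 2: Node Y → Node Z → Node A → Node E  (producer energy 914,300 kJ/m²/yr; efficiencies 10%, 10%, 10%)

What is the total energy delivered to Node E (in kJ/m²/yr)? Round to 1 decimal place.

993.8 kJ/m²/yr

Chain 1: 794800 × 0.1 × 0.1 × 0.1 × 0.1 = 79.48 kJ/m²/yr
Chain 2: 914300 × 0.1 × 0.1 × 0.1 = 914.3 kJ/m²/yr
Total at Node E: 79.48 + 914.3 = 993.78 kJ/m²/yr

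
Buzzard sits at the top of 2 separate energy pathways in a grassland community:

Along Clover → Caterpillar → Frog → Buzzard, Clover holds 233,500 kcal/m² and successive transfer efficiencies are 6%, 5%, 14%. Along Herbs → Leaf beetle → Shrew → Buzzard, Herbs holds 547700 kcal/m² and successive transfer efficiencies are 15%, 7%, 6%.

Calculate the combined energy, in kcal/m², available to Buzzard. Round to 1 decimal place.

443.1 kcal/m²

Via Clover: 233500 × 0.06 × 0.05 × 0.14 = 98.07 kcal/m²
Via Herbs: 547700 × 0.15 × 0.07 × 0.06 = 345.051 kcal/m²
Total at Buzzard: 98.07 + 345.051 = 443.121 kcal/m²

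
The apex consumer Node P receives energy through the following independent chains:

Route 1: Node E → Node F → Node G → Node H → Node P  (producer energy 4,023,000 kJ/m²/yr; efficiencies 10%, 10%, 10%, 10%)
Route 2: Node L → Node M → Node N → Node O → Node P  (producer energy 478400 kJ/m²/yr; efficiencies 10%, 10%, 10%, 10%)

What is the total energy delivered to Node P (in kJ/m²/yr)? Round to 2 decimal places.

Route 1: 4023000 × 0.1 × 0.1 × 0.1 × 0.1 = 402.3 kJ/m²/yr
Route 2: 478400 × 0.1 × 0.1 × 0.1 × 0.1 = 47.84 kJ/m²/yr
Total at Node P: 402.3 + 47.84 = 450.14 kJ/m²/yr

450.14 kJ/m²/yr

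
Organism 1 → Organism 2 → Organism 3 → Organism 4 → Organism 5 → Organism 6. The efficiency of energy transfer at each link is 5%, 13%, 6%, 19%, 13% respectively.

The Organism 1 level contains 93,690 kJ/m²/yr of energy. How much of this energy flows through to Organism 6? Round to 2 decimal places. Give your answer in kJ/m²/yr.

Organism 2: 93690 × 0.05 = 4684.5 kJ/m²/yr
Organism 3: 4684.5 × 0.13 = 608.985 kJ/m²/yr
Organism 4: 608.985 × 0.06 = 36.5391 kJ/m²/yr
Organism 5: 36.5391 × 0.19 = 6.942429 kJ/m²/yr
Organism 6: 6.942429 × 0.13 = 0.90251577 kJ/m²/yr

0.90 kJ/m²/yr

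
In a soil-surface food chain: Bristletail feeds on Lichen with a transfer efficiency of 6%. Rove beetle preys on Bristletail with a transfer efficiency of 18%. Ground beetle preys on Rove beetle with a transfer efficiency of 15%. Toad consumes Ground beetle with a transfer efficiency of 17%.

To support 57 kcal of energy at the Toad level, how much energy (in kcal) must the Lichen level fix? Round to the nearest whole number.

Cumulative transfer efficiency: 0.06 × 0.18 × 0.15 × 0.17 = 0.0002754
Lichen energy = 57 / 0.0002754 = 206972 kcal

206972 kcal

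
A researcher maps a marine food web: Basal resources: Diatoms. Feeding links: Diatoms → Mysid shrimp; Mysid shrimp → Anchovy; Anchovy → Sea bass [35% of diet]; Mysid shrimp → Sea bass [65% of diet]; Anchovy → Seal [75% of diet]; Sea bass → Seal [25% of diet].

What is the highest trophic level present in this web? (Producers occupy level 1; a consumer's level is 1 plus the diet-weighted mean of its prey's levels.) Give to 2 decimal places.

4.09

Mysid shrimp: 1 + 1 = 2
Anchovy: 1 + 2 = 3
Sea bass: 1 + (0.35×3 + 0.65×2) = 3.35
Seal: 1 + (0.75×3 + 0.25×3.35) = 4.0875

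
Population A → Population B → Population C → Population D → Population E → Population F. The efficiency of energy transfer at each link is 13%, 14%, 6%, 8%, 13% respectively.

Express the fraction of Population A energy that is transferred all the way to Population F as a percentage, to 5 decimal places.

Product of link efficiencies: 0.13 × 0.14 × 0.06 × 0.08 × 0.13 = 0.0000113568
As a percentage: 0.0000113568 × 100 = 0.00114%

0.00114%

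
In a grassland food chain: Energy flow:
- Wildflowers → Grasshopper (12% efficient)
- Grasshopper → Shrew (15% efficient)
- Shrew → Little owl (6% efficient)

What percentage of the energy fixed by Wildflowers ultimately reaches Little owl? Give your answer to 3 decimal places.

Product of link efficiencies: 0.12 × 0.15 × 0.06 = 0.00108
As a percentage: 0.00108 × 100 = 0.108%

0.108%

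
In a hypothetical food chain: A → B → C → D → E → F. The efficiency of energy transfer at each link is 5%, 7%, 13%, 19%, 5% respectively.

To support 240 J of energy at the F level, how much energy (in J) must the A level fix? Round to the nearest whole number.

Cumulative transfer efficiency: 0.05 × 0.07 × 0.13 × 0.19 × 0.05 = 0.0000043225
A energy = 240 / 0.0000043225 = 55523424 J

55523424 J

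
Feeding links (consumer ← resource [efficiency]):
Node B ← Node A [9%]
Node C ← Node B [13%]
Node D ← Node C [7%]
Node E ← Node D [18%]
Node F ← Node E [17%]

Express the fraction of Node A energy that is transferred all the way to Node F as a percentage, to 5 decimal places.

Product of link efficiencies: 0.09 × 0.13 × 0.07 × 0.18 × 0.17 = 0.0000250614
As a percentage: 0.0000250614 × 100 = 0.00251%

0.00251%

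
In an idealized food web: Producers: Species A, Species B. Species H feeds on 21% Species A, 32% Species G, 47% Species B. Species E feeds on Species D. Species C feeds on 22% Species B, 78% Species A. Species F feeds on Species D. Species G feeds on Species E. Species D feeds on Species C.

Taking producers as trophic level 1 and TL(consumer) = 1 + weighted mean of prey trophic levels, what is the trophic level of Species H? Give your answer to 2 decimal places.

3.28

Species C: 1 + (0.22×1 + 0.78×1) = 2
Species D: 1 + 2 = 3
Species E: 1 + 3 = 4
Species F: 1 + 3 = 4
Species G: 1 + 4 = 5
Species H: 1 + (0.21×1 + 0.32×5 + 0.47×1) = 3.28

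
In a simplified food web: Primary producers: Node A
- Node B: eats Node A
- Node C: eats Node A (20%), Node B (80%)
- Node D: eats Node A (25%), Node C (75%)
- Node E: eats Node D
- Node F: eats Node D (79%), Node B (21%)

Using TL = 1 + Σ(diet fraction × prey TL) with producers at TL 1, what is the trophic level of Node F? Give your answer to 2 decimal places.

4.07

Node B: 1 + 1 = 2
Node C: 1 + (0.2×1 + 0.8×2) = 2.8
Node D: 1 + (0.25×1 + 0.75×2.8) = 3.35
Node E: 1 + 3.35 = 4.35
Node F: 1 + (0.79×3.35 + 0.21×2) = 4.0665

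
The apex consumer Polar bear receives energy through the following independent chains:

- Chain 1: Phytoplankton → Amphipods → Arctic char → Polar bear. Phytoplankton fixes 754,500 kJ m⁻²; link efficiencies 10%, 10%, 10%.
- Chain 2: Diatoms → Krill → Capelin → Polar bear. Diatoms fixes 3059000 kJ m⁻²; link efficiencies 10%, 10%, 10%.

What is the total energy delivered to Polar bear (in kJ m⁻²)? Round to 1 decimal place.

3813.5 kJ m⁻²

Chain 1: 754500 × 0.1 × 0.1 × 0.1 = 754.5 kJ m⁻²
Chain 2: 3059000 × 0.1 × 0.1 × 0.1 = 3059 kJ m⁻²
Total at Polar bear: 754.5 + 3059 = 3813.5 kJ m⁻²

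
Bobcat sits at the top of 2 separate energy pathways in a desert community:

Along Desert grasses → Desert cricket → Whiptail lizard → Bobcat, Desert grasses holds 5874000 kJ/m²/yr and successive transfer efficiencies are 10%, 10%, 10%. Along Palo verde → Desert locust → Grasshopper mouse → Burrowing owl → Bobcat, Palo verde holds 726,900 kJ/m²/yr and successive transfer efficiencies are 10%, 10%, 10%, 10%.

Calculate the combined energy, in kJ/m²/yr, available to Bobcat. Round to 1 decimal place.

5946.7 kJ/m²/yr

Via Desert grasses: 5874000 × 0.1 × 0.1 × 0.1 = 5874 kJ/m²/yr
Via Palo verde: 726900 × 0.1 × 0.1 × 0.1 × 0.1 = 72.69 kJ/m²/yr
Total at Bobcat: 5874 + 72.69 = 5946.69 kJ/m²/yr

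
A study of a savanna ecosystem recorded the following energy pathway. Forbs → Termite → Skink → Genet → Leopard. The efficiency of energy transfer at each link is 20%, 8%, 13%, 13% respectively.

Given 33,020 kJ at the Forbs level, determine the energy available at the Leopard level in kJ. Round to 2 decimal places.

8.93 kJ

Termite: 33020 × 0.2 = 6604 kJ
Skink: 6604 × 0.08 = 528.32 kJ
Genet: 528.32 × 0.13 = 68.6816 kJ
Leopard: 68.6816 × 0.13 = 8.928608 kJ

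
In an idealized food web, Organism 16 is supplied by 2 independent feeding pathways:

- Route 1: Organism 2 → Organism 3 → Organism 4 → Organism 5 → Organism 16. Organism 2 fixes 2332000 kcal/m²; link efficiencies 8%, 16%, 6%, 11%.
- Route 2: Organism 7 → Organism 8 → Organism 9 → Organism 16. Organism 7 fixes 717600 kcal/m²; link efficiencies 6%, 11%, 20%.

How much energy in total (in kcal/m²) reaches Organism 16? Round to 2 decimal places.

1144.24 kcal/m²

Route 1: 2332000 × 0.08 × 0.16 × 0.06 × 0.11 = 197.00736 kcal/m²
Route 2: 717600 × 0.06 × 0.11 × 0.2 = 947.232 kcal/m²
Total at Organism 16: 197.00736 + 947.232 = 1144.23936 kcal/m²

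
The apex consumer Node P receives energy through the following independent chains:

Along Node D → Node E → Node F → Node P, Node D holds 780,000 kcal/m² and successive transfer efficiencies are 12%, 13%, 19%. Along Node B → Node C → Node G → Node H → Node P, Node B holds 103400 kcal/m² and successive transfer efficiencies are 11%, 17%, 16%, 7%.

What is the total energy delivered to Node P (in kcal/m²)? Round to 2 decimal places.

2333.58 kcal/m²

Via Node D: 780000 × 0.12 × 0.13 × 0.19 = 2311.92 kcal/m²
Via Node B: 103400 × 0.11 × 0.17 × 0.16 × 0.07 = 21.656096 kcal/m²
Total at Node P: 2311.92 + 21.656096 = 2333.576096 kcal/m²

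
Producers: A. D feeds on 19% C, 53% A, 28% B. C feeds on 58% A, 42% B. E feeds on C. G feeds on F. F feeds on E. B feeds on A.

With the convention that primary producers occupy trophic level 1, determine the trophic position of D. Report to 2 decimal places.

B: 1 + 1 = 2
C: 1 + (0.58×1 + 0.42×2) = 2.42
D: 1 + (0.19×2.42 + 0.53×1 + 0.28×2) = 2.5498
E: 1 + 2.42 = 3.42
F: 1 + 3.42 = 4.42
G: 1 + 4.42 = 5.42

2.55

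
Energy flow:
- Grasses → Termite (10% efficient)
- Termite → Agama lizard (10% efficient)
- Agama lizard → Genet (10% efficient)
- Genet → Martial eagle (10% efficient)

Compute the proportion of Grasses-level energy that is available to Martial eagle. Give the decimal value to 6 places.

0.000100

Product of link efficiencies: 0.1 × 0.1 × 0.1 × 0.1 = 0.0001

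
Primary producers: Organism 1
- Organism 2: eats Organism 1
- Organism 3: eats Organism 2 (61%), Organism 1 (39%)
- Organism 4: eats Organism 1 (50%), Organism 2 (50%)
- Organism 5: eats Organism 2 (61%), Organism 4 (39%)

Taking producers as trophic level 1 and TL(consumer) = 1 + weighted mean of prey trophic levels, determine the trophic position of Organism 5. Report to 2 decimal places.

3.20

Organism 2: 1 + 1 = 2
Organism 3: 1 + (0.61×2 + 0.39×1) = 2.61
Organism 4: 1 + (0.5×1 + 0.5×2) = 2.5
Organism 5: 1 + (0.61×2 + 0.39×2.5) = 3.195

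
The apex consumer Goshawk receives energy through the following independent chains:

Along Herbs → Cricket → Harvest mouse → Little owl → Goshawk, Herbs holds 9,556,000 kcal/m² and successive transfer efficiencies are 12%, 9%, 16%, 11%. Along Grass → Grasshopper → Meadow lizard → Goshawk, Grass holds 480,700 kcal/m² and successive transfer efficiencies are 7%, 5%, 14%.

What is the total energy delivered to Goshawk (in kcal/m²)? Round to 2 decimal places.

2051.95 kcal/m²

Via Herbs: 9556000 × 0.12 × 0.09 × 0.16 × 0.11 = 1816.40448 kcal/m²
Via Grass: 480700 × 0.07 × 0.05 × 0.14 = 235.543 kcal/m²
Total at Goshawk: 1816.40448 + 235.543 = 2051.94748 kcal/m²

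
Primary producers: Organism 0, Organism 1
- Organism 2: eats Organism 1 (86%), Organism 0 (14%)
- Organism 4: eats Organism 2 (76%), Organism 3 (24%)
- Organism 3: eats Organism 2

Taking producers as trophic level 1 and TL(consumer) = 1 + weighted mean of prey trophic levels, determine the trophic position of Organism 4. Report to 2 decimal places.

3.24

Organism 2: 1 + (0.86×1 + 0.14×1) = 2
Organism 3: 1 + 2 = 3
Organism 4: 1 + (0.76×2 + 0.24×3) = 3.24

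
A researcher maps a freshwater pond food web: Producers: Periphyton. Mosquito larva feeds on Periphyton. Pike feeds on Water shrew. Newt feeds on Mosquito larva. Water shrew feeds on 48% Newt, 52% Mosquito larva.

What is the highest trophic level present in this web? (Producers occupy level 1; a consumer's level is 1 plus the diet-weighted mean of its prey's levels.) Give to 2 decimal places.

4.48

Mosquito larva: 1 + 1 = 2
Newt: 1 + 2 = 3
Water shrew: 1 + (0.48×3 + 0.52×2) = 3.48
Pike: 1 + 3.48 = 4.48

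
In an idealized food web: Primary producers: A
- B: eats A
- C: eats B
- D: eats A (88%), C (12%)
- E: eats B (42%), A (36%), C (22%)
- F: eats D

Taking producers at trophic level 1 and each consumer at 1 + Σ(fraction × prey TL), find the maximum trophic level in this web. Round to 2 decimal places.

B: 1 + 1 = 2
C: 1 + 2 = 3
D: 1 + (0.88×1 + 0.12×3) = 2.24
E: 1 + (0.42×2 + 0.36×1 + 0.22×3) = 2.86
F: 1 + 2.24 = 3.24

3.24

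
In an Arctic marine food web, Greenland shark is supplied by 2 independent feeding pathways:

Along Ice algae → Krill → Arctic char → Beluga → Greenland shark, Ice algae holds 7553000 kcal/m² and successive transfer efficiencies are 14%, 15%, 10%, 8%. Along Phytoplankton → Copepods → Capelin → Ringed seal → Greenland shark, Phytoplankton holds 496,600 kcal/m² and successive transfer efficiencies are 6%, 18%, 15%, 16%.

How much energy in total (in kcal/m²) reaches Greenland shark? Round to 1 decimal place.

Via Ice algae: 7553000 × 0.14 × 0.15 × 0.1 × 0.08 = 1268.904 kcal/m²
Via Phytoplankton: 496600 × 0.06 × 0.18 × 0.15 × 0.16 = 128.71872 kcal/m²
Total at Greenland shark: 1268.904 + 128.71872 = 1397.62272 kcal/m²

1397.6 kcal/m²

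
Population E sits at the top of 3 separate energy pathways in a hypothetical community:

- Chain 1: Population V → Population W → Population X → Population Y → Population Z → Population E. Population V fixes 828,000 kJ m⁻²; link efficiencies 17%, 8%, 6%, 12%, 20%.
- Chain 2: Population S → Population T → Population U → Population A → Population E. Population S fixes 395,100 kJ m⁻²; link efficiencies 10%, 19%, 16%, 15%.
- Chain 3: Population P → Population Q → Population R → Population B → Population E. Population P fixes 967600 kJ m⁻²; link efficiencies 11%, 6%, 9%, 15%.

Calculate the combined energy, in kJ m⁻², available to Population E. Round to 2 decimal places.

282.59 kJ m⁻²

Chain 1: 828000 × 0.17 × 0.08 × 0.06 × 0.12 × 0.2 = 16.215552 kJ m⁻²
Chain 2: 395100 × 0.1 × 0.19 × 0.16 × 0.15 = 180.1656 kJ m⁻²
Chain 3: 967600 × 0.11 × 0.06 × 0.09 × 0.15 = 86.21316 kJ m⁻²
Total at Population E: 16.215552 + 180.1656 + 86.21316 = 282.594312 kJ m⁻²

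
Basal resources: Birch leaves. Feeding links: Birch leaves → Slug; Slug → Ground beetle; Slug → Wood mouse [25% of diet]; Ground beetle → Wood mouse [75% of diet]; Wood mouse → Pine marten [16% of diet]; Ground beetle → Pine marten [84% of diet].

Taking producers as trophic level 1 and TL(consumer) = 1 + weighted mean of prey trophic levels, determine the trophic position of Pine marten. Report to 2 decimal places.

Slug: 1 + 1 = 2
Ground beetle: 1 + 2 = 3
Wood mouse: 1 + (0.25×2 + 0.75×3) = 3.75
Pine marten: 1 + (0.16×3.75 + 0.84×3) = 4.12

4.12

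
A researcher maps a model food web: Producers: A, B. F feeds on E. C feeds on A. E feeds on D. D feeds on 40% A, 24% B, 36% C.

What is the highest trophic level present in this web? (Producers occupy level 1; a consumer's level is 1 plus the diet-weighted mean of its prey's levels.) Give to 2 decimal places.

4.36

C: 1 + 1 = 2
D: 1 + (0.4×1 + 0.24×1 + 0.36×2) = 2.36
E: 1 + 2.36 = 3.36
F: 1 + 3.36 = 4.36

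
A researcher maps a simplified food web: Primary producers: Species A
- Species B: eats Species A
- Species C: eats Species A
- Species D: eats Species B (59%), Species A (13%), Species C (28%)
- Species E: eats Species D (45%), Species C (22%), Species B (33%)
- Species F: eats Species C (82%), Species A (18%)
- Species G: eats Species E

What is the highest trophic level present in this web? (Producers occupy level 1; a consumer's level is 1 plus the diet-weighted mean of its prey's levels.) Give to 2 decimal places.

4.39

Species B: 1 + 1 = 2
Species C: 1 + 1 = 2
Species D: 1 + (0.59×2 + 0.13×1 + 0.28×2) = 2.87
Species E: 1 + (0.45×2.87 + 0.22×2 + 0.33×2) = 3.3915
Species F: 1 + (0.82×2 + 0.18×1) = 2.82
Species G: 1 + 3.3915 = 4.3915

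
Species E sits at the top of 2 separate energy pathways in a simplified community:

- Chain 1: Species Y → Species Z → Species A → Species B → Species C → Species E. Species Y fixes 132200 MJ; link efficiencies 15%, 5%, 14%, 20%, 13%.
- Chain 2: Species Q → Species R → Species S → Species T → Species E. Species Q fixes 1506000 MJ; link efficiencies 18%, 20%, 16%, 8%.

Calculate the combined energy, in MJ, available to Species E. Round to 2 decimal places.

Chain 1: 132200 × 0.15 × 0.05 × 0.14 × 0.2 × 0.13 = 3.60906 MJ
Chain 2: 1506000 × 0.18 × 0.2 × 0.16 × 0.08 = 693.9648 MJ
Total at Species E: 3.60906 + 693.9648 = 697.57386 MJ

697.57 MJ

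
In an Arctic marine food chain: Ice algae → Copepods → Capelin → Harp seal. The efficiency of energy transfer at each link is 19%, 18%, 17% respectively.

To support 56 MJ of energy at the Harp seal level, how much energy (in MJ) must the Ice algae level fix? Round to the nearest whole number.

9632 MJ

Cumulative transfer efficiency: 0.19 × 0.18 × 0.17 = 0.005814
Ice algae energy = 56 / 0.005814 = 9632 MJ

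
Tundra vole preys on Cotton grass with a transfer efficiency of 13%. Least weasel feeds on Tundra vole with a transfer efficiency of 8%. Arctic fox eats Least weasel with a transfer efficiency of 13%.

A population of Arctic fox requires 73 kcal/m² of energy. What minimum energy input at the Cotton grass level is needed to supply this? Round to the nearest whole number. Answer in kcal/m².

53994 kcal/m²

Cumulative transfer efficiency: 0.13 × 0.08 × 0.13 = 0.001352
Cotton grass energy = 73 / 0.001352 = 53994 kcal/m²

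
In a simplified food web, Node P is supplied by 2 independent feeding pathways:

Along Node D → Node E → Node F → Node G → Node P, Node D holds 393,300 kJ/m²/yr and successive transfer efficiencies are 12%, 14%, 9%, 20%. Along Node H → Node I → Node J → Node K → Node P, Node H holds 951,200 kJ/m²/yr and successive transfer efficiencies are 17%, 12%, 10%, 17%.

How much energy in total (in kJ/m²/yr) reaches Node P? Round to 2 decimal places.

Via Node D: 393300 × 0.12 × 0.14 × 0.09 × 0.2 = 118.93392 kJ/m²/yr
Via Node H: 951200 × 0.17 × 0.12 × 0.1 × 0.17 = 329.87616 kJ/m²/yr
Total at Node P: 118.93392 + 329.87616 = 448.81008 kJ/m²/yr

448.81 kJ/m²/yr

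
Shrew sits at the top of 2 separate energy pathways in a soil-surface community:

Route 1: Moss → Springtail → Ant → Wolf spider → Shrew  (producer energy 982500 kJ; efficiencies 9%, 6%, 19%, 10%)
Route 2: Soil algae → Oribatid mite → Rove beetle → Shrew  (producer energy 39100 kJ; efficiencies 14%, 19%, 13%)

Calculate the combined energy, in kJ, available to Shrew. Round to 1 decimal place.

Route 1: 982500 × 0.09 × 0.06 × 0.19 × 0.1 = 100.8045 kJ
Route 2: 39100 × 0.14 × 0.19 × 0.13 = 135.2078 kJ
Total at Shrew: 100.8045 + 135.2078 = 236.0123 kJ

236.0 kJ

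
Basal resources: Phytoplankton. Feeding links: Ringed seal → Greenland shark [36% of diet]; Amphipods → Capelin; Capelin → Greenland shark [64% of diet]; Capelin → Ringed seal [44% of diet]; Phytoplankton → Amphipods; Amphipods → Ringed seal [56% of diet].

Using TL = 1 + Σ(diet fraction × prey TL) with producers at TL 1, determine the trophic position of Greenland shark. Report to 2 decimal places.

Amphipods: 1 + 1 = 2
Capelin: 1 + 2 = 3
Ringed seal: 1 + (0.56×2 + 0.44×3) = 3.44
Greenland shark: 1 + (0.64×3 + 0.36×3.44) = 4.1584

4.16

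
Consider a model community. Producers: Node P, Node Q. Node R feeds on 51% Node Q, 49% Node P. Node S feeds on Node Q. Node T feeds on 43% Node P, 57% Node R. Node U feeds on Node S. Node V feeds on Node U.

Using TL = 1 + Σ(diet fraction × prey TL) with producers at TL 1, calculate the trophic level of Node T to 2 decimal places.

2.57

Node R: 1 + (0.51×1 + 0.49×1) = 2
Node S: 1 + 1 = 2
Node T: 1 + (0.43×1 + 0.57×2) = 2.57
Node U: 1 + 2 = 3
Node V: 1 + 3 = 4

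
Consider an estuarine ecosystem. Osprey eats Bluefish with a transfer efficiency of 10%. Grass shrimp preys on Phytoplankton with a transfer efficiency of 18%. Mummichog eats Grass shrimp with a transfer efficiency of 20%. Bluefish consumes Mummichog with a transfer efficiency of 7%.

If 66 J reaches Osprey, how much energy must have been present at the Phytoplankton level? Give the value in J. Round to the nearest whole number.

261905 J

Cumulative transfer efficiency: 0.18 × 0.2 × 0.07 × 0.1 = 0.000252
Phytoplankton energy = 66 / 0.000252 = 261905 J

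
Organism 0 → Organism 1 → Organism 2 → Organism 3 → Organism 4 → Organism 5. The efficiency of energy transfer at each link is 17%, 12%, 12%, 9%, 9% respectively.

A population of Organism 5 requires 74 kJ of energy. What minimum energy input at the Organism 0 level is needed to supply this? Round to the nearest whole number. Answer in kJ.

3731945 kJ

Cumulative transfer efficiency: 0.17 × 0.12 × 0.12 × 0.09 × 0.09 = 0.0000198288
Organism 0 energy = 74 / 0.0000198288 = 3731945 kJ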